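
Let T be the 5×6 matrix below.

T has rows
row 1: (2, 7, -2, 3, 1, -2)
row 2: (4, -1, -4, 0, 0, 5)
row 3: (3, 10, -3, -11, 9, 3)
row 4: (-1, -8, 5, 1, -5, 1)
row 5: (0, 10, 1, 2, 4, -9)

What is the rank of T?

Row reduce to echelon form.
R2 ← R2 − (2)·R1: [0, -15, 0, -6, -2, 9]
R3 ← R3 − (3/2)·R1: [0, -1/2, 0, -31/2, 15/2, 6]
R4 ← R4 + (1/2)·R1: [0, -9/2, 4, 5/2, -9/2, 0]
R3 ← R3 − (1/30)·R2: [0, 0, 0, -153/10, 227/30, 57/10]
R4 ← R4 − (3/10)·R2: [0, 0, 4, 43/10, -39/10, -27/10]
R5 ← R5 + (2/3)·R2: [0, 0, 1, -2, 8/3, -3]
Swap R3 ↔ R4
R5 ← R5 − (1/4)·R3: [0, 0, 0, -123/40, 437/120, -93/40]
R5 ← R5 − (41/204)·R4: [0, 0, 0, 0, 649/306, -59/17]
Echelon form has 5 nonzero rows, so rank(T) = 5.

5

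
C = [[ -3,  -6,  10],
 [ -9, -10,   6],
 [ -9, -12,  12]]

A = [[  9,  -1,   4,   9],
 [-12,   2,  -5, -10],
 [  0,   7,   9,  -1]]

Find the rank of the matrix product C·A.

First compute CA:
[[ 45,  61, 108,  23],
 [ 39,  31,  68,  13],
 [ 63,  69, 132,  27]]
Now row reduce the product.
R2 ← R2 − (13/15)·R1: [0, -328/15, -128/5, -104/15]
R3 ← R3 − (7/5)·R1: [0, -82/5, -96/5, -26/5]
R3 ← R3 − (3/4)·R2: [0, 0, 0, 0]
2 nonzero rows, so rank(CA) = 2.

2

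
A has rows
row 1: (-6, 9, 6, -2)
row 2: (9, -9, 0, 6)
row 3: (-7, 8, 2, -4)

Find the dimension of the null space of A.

2

Row reduce to echelon form.
R2 ← R2 + (3/2)·R1: [0, 9/2, 9, 3]
R3 ← R3 − (7/6)·R1: [0, -5/2, -5, -5/3]
R3 ← R3 + (5/9)·R2: [0, 0, 0, 0]
2 nonzero rows, so rank(A) = 2.
A has 4 columns; by rank–nullity, nullity = 4 − 2 = 2.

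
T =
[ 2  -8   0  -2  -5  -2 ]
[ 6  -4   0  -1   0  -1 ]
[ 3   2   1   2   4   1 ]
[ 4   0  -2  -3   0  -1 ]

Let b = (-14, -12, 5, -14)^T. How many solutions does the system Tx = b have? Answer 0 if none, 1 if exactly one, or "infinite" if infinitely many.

Row reduce the augmented matrix [T | b].
R2 ← R2 − (3)·R1: [0, 20, 0, 5, 15, 5, 30]
R3 ← R3 − (3/2)·R1: [0, 14, 1, 5, 23/2, 4, 26]
R4 ← R4 − (2)·R1: [0, 16, -2, 1, 10, 3, 14]
R3 ← R3 − (7/10)·R2: [0, 0, 1, 3/2, 1, 1/2, 5]
R4 ← R4 − (4/5)·R2: [0, 0, -2, -3, -2, -1, -10]
R4 ← R4 + (2)·R3: [0, 0, 0, 0, 0, 0, 0]
The echelon form has 3 nonzero rows, and every pivot lies in the first 6 columns, so rank(T) = rank([T|b]) = 3.
The system is consistent.
rank = 3 < 6 unknowns, so there are infinitely many solutions.

infinite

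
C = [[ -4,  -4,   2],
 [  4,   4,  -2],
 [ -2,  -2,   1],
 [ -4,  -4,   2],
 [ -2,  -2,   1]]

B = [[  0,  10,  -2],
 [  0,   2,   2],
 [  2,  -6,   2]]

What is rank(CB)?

1

First compute CB:
[[  4, -60,   4],
 [ -4,  60,  -4],
 [  2, -30,   2],
 [  4, -60,   4],
 [  2, -30,   2]]
Now row reduce the product.
R2 ← R2 + R1: [0, 0, 0]
R3 ← R3 − (1/2)·R1: [0, 0, 0]
R4 ← R4 − R1: [0, 0, 0]
R5 ← R5 − (1/2)·R1: [0, 0, 0]
1 nonzero row, so rank(CB) = 1.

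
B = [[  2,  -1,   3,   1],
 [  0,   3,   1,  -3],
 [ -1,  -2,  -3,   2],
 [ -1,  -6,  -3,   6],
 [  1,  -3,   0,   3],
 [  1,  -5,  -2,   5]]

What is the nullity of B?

Row reduce to echelon form.
R3 ← R3 + (1/2)·R1: [0, -5/2, -3/2, 5/2]
R4 ← R4 + (1/2)·R1: [0, -13/2, -3/2, 13/2]
R5 ← R5 − (1/2)·R1: [0, -5/2, -3/2, 5/2]
R6 ← R6 − (1/2)·R1: [0, -9/2, -7/2, 9/2]
R3 ← R3 + (5/6)·R2: [0, 0, -2/3, 0]
R4 ← R4 + (13/6)·R2: [0, 0, 2/3, 0]
R5 ← R5 + (5/6)·R2: [0, 0, -2/3, 0]
R6 ← R6 + (3/2)·R2: [0, 0, -2, 0]
R4 ← R4 + R3: [0, 0, 0, 0]
R5 ← R5 − R3: [0, 0, 0, 0]
R6 ← R6 − (3)·R3: [0, 0, 0, 0]
3 nonzero rows, so rank(B) = 3.
B has 4 columns; by rank–nullity, nullity = 4 − 3 = 1.

1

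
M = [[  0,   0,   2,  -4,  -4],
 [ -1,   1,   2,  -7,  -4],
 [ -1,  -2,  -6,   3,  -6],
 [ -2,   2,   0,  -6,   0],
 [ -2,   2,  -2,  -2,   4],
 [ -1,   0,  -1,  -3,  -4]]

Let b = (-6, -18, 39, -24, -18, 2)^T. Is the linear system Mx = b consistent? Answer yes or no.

Row reduce the augmented matrix [M | b].
Swap R1 ↔ R2
R3 ← R3 − R1: [0, -3, -8, 10, -2, 57]
R4 ← R4 − (2)·R1: [0, 0, -4, 8, 8, 12]
R5 ← R5 − (2)·R1: [0, 0, -6, 12, 12, 18]
R6 ← R6 − R1: [0, -1, -3, 4, 0, 20]
Swap R2 ↔ R3
R6 ← R6 − (1/3)·R2: [0, 0, -1/3, 2/3, 2/3, 1]
R4 ← R4 + (2)·R3: [0, 0, 0, 0, 0, 0]
R5 ← R5 + (3)·R3: [0, 0, 0, 0, 0, 0]
R6 ← R6 + (1/6)·R3: [0, 0, 0, 0, 0, 0]
The echelon form has 3 nonzero rows, and every pivot lies in the first 5 columns, so rank(M) = rank([M|b]) = 3.
The system is consistent.

yes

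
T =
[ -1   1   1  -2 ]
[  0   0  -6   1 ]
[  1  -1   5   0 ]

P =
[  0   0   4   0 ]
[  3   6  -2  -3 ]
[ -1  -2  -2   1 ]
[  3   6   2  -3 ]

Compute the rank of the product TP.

2

First compute TP:
[[ -4,  -8, -12,   4],
 [  9,  18,  14,  -9],
 [ -8, -16,  -4,   8]]
Now row reduce the product.
R2 ← R2 + (9/4)·R1: [0, 0, -13, 0]
R3 ← R3 − (2)·R1: [0, 0, 20, 0]
R3 ← R3 + (20/13)·R2: [0, 0, 0, 0]
2 nonzero rows, so rank(TP) = 2.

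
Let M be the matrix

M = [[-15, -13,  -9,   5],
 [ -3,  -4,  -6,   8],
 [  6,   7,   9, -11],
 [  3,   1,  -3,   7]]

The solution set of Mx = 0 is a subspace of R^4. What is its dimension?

Row reduce to echelon form.
R2 ← R2 − (1/5)·R1: [0, -7/5, -21/5, 7]
R3 ← R3 + (2/5)·R1: [0, 9/5, 27/5, -9]
R4 ← R4 + (1/5)·R1: [0, -8/5, -24/5, 8]
R3 ← R3 + (9/7)·R2: [0, 0, 0, 0]
R4 ← R4 − (8/7)·R2: [0, 0, 0, 0]
2 nonzero rows, so rank(M) = 2.
M has 4 columns; by rank–nullity, nullity = 4 − 2 = 2.

2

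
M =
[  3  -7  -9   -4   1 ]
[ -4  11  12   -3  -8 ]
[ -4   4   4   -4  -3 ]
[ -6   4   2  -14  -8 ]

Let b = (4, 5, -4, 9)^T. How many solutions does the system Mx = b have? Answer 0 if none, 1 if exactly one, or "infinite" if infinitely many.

Row reduce the augmented matrix [M | b].
R2 ← R2 + (4/3)·R1: [0, 5/3, 0, -25/3, -20/3, 31/3]
R3 ← R3 + (4/3)·R1: [0, -16/3, -8, -28/3, -5/3, 4/3]
R4 ← R4 + (2)·R1: [0, -10, -16, -22, -6, 17]
R3 ← R3 + (16/5)·R2: [0, 0, -8, -36, -23, 172/5]
R4 ← R4 + (6)·R2: [0, 0, -16, -72, -46, 79]
R4 ← R4 − (2)·R3: [0, 0, 0, 0, 0, 51/5]
The echelon form has 4 nonzero rows; the last pivot sits in the augmented column, so rank(M) = 3 but rank([M|b]) = 4.
Since the ranks differ, the system is inconsistent.
It has no solutions.

0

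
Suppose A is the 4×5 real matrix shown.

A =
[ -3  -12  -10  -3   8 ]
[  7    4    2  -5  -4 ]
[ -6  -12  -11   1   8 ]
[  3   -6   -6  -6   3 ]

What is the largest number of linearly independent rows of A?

3

Row reduce to echelon form.
R2 ← R2 + (7/3)·R1: [0, -24, -64/3, -12, 44/3]
R3 ← R3 − (2)·R1: [0, 12, 9, 7, -8]
R4 ← R4 + R1: [0, -18, -16, -9, 11]
R3 ← R3 + (1/2)·R2: [0, 0, -5/3, 1, -2/3]
R4 ← R4 − (3/4)·R2: [0, 0, 0, 0, 0]
Echelon form has 3 nonzero rows, so rank(A) = 3.
The rank gives the maximum number of linearly independent rows: 3.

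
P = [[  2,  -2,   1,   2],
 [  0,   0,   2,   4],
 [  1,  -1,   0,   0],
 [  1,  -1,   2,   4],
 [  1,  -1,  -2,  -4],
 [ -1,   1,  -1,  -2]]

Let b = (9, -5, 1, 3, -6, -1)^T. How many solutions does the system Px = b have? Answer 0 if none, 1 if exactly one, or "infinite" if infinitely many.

0

Row reduce the augmented matrix [P | b].
R3 ← R3 − (1/2)·R1: [0, 0, -1/2, -1, -7/2]
R4 ← R4 − (1/2)·R1: [0, 0, 3/2, 3, -3/2]
R5 ← R5 − (1/2)·R1: [0, 0, -5/2, -5, -21/2]
R6 ← R6 + (1/2)·R1: [0, 0, -1/2, -1, 7/2]
R3 ← R3 + (1/4)·R2: [0, 0, 0, 0, -19/4]
R4 ← R4 − (3/4)·R2: [0, 0, 0, 0, 9/4]
R5 ← R5 + (5/4)·R2: [0, 0, 0, 0, -67/4]
R6 ← R6 + (1/4)·R2: [0, 0, 0, 0, 9/4]
R4 ← R4 + (9/19)·R3: [0, 0, 0, 0, 0]
R5 ← R5 − (67/19)·R3: [0, 0, 0, 0, 0]
R6 ← R6 + (9/19)·R3: [0, 0, 0, 0, 0]
The echelon form has 3 nonzero rows; the last pivot sits in the augmented column, so rank(P) = 2 but rank([P|b]) = 3.
Since the ranks differ, the system is inconsistent.
It has no solutions.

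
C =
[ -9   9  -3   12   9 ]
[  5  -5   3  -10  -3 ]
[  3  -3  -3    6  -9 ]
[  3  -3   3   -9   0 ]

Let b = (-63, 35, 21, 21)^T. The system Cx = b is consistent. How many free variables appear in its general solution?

Row reduce the augmented matrix [C | b].
R2 ← R2 + (5/9)·R1: [0, 0, 4/3, -10/3, 2, 0]
R3 ← R3 + (1/3)·R1: [0, 0, -4, 10, -6, 0]
R4 ← R4 + (1/3)·R1: [0, 0, 2, -5, 3, 0]
R3 ← R3 + (3)·R2: [0, 0, 0, 0, 0, 0]
R4 ← R4 − (3/2)·R2: [0, 0, 0, 0, 0, 0]
The echelon form has 2 nonzero rows, and every pivot lies in the first 5 columns, so rank(C) = rank([C|b]) = 2.
The system is consistent.
Free variables = (unknowns) − (rank) = 5 − 2 = 3.

3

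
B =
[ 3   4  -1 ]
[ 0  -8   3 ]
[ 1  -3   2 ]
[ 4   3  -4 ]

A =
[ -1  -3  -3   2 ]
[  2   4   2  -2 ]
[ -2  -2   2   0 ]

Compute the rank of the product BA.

2

First compute BA:
[[  7,   9,  -3,  -2],
 [-22, -38, -10,  16],
 [-11, -19,  -5,   8],
 [ 10,   8, -14,   2]]
Now row reduce the product.
R2 ← R2 + (22/7)·R1: [0, -68/7, -136/7, 68/7]
R3 ← R3 + (11/7)·R1: [0, -34/7, -68/7, 34/7]
R4 ← R4 − (10/7)·R1: [0, -34/7, -68/7, 34/7]
R3 ← R3 − (1/2)·R2: [0, 0, 0, 0]
R4 ← R4 − (1/2)·R2: [0, 0, 0, 0]
2 nonzero rows, so rank(BA) = 2.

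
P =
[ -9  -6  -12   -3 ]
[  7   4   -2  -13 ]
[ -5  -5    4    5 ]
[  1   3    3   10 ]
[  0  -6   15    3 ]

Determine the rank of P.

Row reduce to echelon form.
R2 ← R2 + (7/9)·R1: [0, -2/3, -34/3, -46/3]
R3 ← R3 − (5/9)·R1: [0, -5/3, 32/3, 20/3]
R4 ← R4 + (1/9)·R1: [0, 7/3, 5/3, 29/3]
R3 ← R3 − (5/2)·R2: [0, 0, 39, 45]
R4 ← R4 + (7/2)·R2: [0, 0, -38, -44]
R5 ← R5 − (9)·R2: [0, 0, 117, 141]
R4 ← R4 + (38/39)·R3: [0, 0, 0, -2/13]
R5 ← R5 − (3)·R3: [0, 0, 0, 6]
R5 ← R5 + (39)·R4: [0, 0, 0, 0]
Echelon form has 4 nonzero rows, so rank(P) = 4.

4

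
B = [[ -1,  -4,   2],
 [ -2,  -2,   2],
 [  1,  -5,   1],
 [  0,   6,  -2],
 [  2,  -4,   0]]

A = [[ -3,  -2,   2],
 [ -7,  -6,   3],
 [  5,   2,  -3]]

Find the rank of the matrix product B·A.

First compute BA:
[[ 41,  30, -20],
 [ 30,  20, -16],
 [ 37,  30, -16],
 [-52, -40,  24],
 [ 22,  20,  -8]]
Now row reduce the product.
R2 ← R2 − (30/41)·R1: [0, -80/41, -56/41]
R3 ← R3 − (37/41)·R1: [0, 120/41, 84/41]
R4 ← R4 + (52/41)·R1: [0, -80/41, -56/41]
R5 ← R5 − (22/41)·R1: [0, 160/41, 112/41]
R3 ← R3 + (3/2)·R2: [0, 0, 0]
R4 ← R4 − R2: [0, 0, 0]
R5 ← R5 + (2)·R2: [0, 0, 0]
2 nonzero rows, so rank(BA) = 2.

2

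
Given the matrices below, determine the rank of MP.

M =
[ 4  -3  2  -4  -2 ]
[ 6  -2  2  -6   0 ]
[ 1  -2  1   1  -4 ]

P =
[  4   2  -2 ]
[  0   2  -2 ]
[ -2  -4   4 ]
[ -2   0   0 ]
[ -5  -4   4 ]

First compute MP:
[[ 30,   2,  -2],
 [ 32,   0,   0],
 [ 20,  10, -10]]
Now row reduce the product.
R2 ← R2 − (16/15)·R1: [0, -32/15, 32/15]
R3 ← R3 − (2/3)·R1: [0, 26/3, -26/3]
R3 ← R3 + (65/16)·R2: [0, 0, 0]
2 nonzero rows, so rank(MP) = 2.

2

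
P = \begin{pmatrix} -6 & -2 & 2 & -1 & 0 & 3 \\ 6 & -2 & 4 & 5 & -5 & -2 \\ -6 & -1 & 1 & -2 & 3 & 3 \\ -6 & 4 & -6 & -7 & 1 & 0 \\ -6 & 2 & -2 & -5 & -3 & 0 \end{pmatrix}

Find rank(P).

Row reduce to echelon form.
R2 ← R2 + R1: [0, -4, 6, 4, -5, 1]
R3 ← R3 − R1: [0, 1, -1, -1, 3, 0]
R4 ← R4 − R1: [0, 6, -8, -6, 1, -3]
R5 ← R5 − R1: [0, 4, -4, -4, -3, -3]
R3 ← R3 + (1/4)·R2: [0, 0, 1/2, 0, 7/4, 1/4]
R4 ← R4 + (3/2)·R2: [0, 0, 1, 0, -13/2, -3/2]
R5 ← R5 + R2: [0, 0, 2, 0, -8, -2]
R4 ← R4 − (2)·R3: [0, 0, 0, 0, -10, -2]
R5 ← R5 − (4)·R3: [0, 0, 0, 0, -15, -3]
R5 ← R5 − (3/2)·R4: [0, 0, 0, 0, 0, 0]
Echelon form has 4 nonzero rows, so rank(P) = 4.

4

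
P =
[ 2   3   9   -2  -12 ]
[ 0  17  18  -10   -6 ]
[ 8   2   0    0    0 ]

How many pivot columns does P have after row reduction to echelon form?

3

Row reduce to echelon form.
R3 ← R3 − (4)·R1: [0, -10, -36, 8, 48]
R3 ← R3 + (10/17)·R2: [0, 0, -432/17, 36/17, 756/17]
Echelon form has 3 nonzero rows, so rank(P) = 3.
Each nonzero row contributes one pivot column: 3 pivot columns.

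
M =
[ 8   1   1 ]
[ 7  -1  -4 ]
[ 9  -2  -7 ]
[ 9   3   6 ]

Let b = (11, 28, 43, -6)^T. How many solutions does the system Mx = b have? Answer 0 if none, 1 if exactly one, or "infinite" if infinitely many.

infinite

Row reduce the augmented matrix [M | b].
R2 ← R2 − (7/8)·R1: [0, -15/8, -39/8, 147/8]
R3 ← R3 − (9/8)·R1: [0, -25/8, -65/8, 245/8]
R4 ← R4 − (9/8)·R1: [0, 15/8, 39/8, -147/8]
R3 ← R3 − (5/3)·R2: [0, 0, 0, 0]
R4 ← R4 + R2: [0, 0, 0, 0]
The echelon form has 2 nonzero rows, and every pivot lies in the first 3 columns, so rank(M) = rank([M|b]) = 2.
The system is consistent.
rank = 2 < 3 unknowns, so there are infinitely many solutions.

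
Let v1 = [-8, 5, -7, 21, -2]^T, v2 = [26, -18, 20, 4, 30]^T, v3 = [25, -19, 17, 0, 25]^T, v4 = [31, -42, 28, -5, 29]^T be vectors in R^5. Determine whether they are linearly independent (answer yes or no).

yes

Form the matrix with these vectors as rows and row reduce.
R2 ← R2 + (13/4)·R1: [0, -7/4, -11/4, 289/4, 47/2]
R3 ← R3 + (25/8)·R1: [0, -27/8, -39/8, 525/8, 75/4]
R4 ← R4 + (31/8)·R1: [0, -181/8, 7/8, 611/8, 85/4]
R3 ← R3 − (27/14)·R2: [0, 0, 3/7, -516/7, -186/7]
R4 ← R4 − (181/14)·R2: [0, 0, 255/7, -6004/7, -1978/7]
R4 ← R4 − (85)·R3: [0, 0, 0, 5408, 1976]
4 nonzero rows, so the 4 vectors span a space of dimension 4.
Since 4 = 4, the vectors are linearly independent.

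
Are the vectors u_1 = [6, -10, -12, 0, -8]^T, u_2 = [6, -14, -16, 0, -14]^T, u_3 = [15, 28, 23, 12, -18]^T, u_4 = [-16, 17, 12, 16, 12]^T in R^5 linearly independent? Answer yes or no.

yes

Form the matrix with these vectors as rows and row reduce.
R2 ← R2 − R1: [0, -4, -4, 0, -6]
R3 ← R3 − (5/2)·R1: [0, 53, 53, 12, 2]
R4 ← R4 + (8/3)·R1: [0, -29/3, -20, 16, -28/3]
R3 ← R3 + (53/4)·R2: [0, 0, 0, 12, -155/2]
R4 ← R4 − (29/12)·R2: [0, 0, -31/3, 16, 31/6]
Swap R3 ↔ R4
4 nonzero rows, so the 4 vectors span a space of dimension 4.
Since 4 = 4, the vectors are linearly independent.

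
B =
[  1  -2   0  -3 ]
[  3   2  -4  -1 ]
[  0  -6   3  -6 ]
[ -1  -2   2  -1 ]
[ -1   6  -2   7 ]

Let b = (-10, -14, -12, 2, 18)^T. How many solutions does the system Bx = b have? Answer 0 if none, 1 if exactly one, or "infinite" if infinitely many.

infinite

Row reduce the augmented matrix [B | b].
R2 ← R2 − (3)·R1: [0, 8, -4, 8, 16]
R4 ← R4 + R1: [0, -4, 2, -4, -8]
R5 ← R5 + R1: [0, 4, -2, 4, 8]
R3 ← R3 + (3/4)·R2: [0, 0, 0, 0, 0]
R4 ← R4 + (1/2)·R2: [0, 0, 0, 0, 0]
R5 ← R5 − (1/2)·R2: [0, 0, 0, 0, 0]
The echelon form has 2 nonzero rows, and every pivot lies in the first 4 columns, so rank(B) = rank([B|b]) = 2.
The system is consistent.
rank = 2 < 4 unknowns, so there are infinitely many solutions.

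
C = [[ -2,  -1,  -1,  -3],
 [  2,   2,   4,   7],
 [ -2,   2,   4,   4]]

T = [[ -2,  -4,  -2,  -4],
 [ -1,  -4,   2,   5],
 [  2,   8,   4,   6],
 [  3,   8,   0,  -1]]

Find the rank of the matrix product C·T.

First compute CT:
[[ -6, -20,  -2,   0],
 [ 23,  72,  16,  19],
 [ 22,  64,  24,  38]]
Now row reduce the product.
R2 ← R2 + (23/6)·R1: [0, -14/3, 25/3, 19]
R3 ← R3 + (11/3)·R1: [0, -28/3, 50/3, 38]
R3 ← R3 − (2)·R2: [0, 0, 0, 0]
2 nonzero rows, so rank(CT) = 2.

2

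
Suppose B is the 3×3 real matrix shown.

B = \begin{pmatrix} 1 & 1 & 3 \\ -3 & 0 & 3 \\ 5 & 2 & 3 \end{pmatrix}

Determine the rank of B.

Row reduce to echelon form.
R2 ← R2 + (3)·R1: [0, 3, 12]
R3 ← R3 − (5)·R1: [0, -3, -12]
R3 ← R3 + R2: [0, 0, 0]
Echelon form has 2 nonzero rows, so rank(B) = 2.

2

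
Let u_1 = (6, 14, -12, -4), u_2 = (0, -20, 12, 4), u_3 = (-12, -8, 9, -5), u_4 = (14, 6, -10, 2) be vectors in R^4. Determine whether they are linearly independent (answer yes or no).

no

Form the matrix with these vectors as rows and row reduce.
R3 ← R3 + (2)·R1: [0, 20, -15, -13]
R4 ← R4 − (7/3)·R1: [0, -80/3, 18, 34/3]
R3 ← R3 + R2: [0, 0, -3, -9]
R4 ← R4 − (4/3)·R2: [0, 0, 2, 6]
R4 ← R4 + (2/3)·R3: [0, 0, 0, 0]
3 nonzero rows, so the 4 vectors span a space of dimension 3.
Since 3 < 4, the vectors are linearly dependent.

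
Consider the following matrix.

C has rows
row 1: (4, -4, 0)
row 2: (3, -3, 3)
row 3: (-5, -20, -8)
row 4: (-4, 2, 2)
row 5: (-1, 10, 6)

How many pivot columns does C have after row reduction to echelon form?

Row reduce to echelon form.
R2 ← R2 − (3/4)·R1: [0, 0, 3]
R3 ← R3 + (5/4)·R1: [0, -25, -8]
R4 ← R4 + R1: [0, -2, 2]
R5 ← R5 + (1/4)·R1: [0, 9, 6]
Swap R2 ↔ R3
R4 ← R4 − (2/25)·R2: [0, 0, 66/25]
R5 ← R5 + (9/25)·R2: [0, 0, 78/25]
R4 ← R4 − (22/25)·R3: [0, 0, 0]
R5 ← R5 − (26/25)·R3: [0, 0, 0]
Echelon form has 3 nonzero rows, so rank(C) = 3.
Each nonzero row contributes one pivot column: 3 pivot columns.

3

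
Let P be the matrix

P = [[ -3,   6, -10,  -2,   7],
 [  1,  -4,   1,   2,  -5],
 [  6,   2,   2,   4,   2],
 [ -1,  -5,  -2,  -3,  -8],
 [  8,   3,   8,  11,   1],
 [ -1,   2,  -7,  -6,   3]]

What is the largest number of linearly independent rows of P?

Row reduce to echelon form.
R2 ← R2 + (1/3)·R1: [0, -2, -7/3, 4/3, -8/3]
R3 ← R3 + (2)·R1: [0, 14, -18, 0, 16]
R4 ← R4 − (1/3)·R1: [0, -7, 4/3, -7/3, -31/3]
R5 ← R5 + (8/3)·R1: [0, 19, -56/3, 17/3, 59/3]
R6 ← R6 − (1/3)·R1: [0, 0, -11/3, -16/3, 2/3]
R3 ← R3 + (7)·R2: [0, 0, -103/3, 28/3, -8/3]
R4 ← R4 − (7/2)·R2: [0, 0, 19/2, -7, -1]
R5 ← R5 + (19/2)·R2: [0, 0, -245/6, 55/3, -17/3]
R4 ← R4 + (57/206)·R3: [0, 0, 0, -455/103, -179/103]
R5 ← R5 − (245/206)·R3: [0, 0, 0, 745/103, -257/103]
R6 ← R6 − (11/103)·R3: [0, 0, 0, -652/103, 98/103]
R5 ← R5 + (149/91)·R4: [0, 0, 0, 0, -486/91]
R6 ← R6 − (652/455)·R4: [0, 0, 0, 0, 1566/455]
R6 ← R6 + (29/45)·R5: [0, 0, 0, 0, 0]
Echelon form has 5 nonzero rows, so rank(P) = 5.
The rank gives the maximum number of linearly independent rows: 5.

5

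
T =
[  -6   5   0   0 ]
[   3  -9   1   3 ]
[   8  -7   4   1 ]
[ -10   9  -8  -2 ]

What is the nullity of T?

Row reduce to echelon form.
R2 ← R2 + (1/2)·R1: [0, -13/2, 1, 3]
R3 ← R3 + (4/3)·R1: [0, -1/3, 4, 1]
R4 ← R4 − (5/3)·R1: [0, 2/3, -8, -2]
R3 ← R3 − (2/39)·R2: [0, 0, 154/39, 11/13]
R4 ← R4 + (4/39)·R2: [0, 0, -308/39, -22/13]
R4 ← R4 + (2)·R3: [0, 0, 0, 0]
3 nonzero rows, so rank(T) = 3.
T has 4 columns; by rank–nullity, nullity = 4 − 3 = 1.

1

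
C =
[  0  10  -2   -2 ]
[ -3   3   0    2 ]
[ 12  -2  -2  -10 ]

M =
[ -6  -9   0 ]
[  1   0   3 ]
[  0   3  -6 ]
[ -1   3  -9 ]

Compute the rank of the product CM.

2

First compute CM:
[[ 12, -12,  60],
 [ 19,  33,  -9],
 [-64, -144,  96]]
Now row reduce the product.
R2 ← R2 − (19/12)·R1: [0, 52, -104]
R3 ← R3 + (16/3)·R1: [0, -208, 416]
R3 ← R3 + (4)·R2: [0, 0, 0]
2 nonzero rows, so rank(CM) = 2.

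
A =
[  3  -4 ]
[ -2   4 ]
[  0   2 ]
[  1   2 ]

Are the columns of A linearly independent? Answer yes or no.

Row reduce A to echelon form.
R2 ← R2 + (2/3)·R1: [0, 4/3]
R4 ← R4 − (1/3)·R1: [0, 10/3]
R3 ← R3 − (3/2)·R2: [0, 0]
R4 ← R4 − (5/2)·R2: [0, 0]
2 pivots among 2 columns.
Every column is a pivot column, so the columns are linearly independent.

yes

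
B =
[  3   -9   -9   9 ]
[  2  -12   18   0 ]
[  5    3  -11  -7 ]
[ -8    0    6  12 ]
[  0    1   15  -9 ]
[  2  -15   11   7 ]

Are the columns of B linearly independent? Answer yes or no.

Row reduce B to echelon form.
R2 ← R2 − (2/3)·R1: [0, -6, 24, -6]
R3 ← R3 − (5/3)·R1: [0, 18, 4, -22]
R4 ← R4 + (8/3)·R1: [0, -24, -18, 36]
R6 ← R6 − (2/3)·R1: [0, -9, 17, 1]
R3 ← R3 + (3)·R2: [0, 0, 76, -40]
R4 ← R4 − (4)·R2: [0, 0, -114, 60]
R5 ← R5 + (1/6)·R2: [0, 0, 19, -10]
R6 ← R6 − (3/2)·R2: [0, 0, -19, 10]
R4 ← R4 + (3/2)·R3: [0, 0, 0, 0]
R5 ← R5 − (1/4)·R3: [0, 0, 0, 0]
R6 ← R6 + (1/4)·R3: [0, 0, 0, 0]
3 pivots among 4 columns.
Only 3 < 4 pivot columns, so the columns are linearly dependent.

no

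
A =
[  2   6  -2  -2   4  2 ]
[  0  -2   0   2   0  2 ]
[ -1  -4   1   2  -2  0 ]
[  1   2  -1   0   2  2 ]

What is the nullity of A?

Row reduce to echelon form.
R3 ← R3 + (1/2)·R1: [0, -1, 0, 1, 0, 1]
R4 ← R4 − (1/2)·R1: [0, -1, 0, 1, 0, 1]
R3 ← R3 − (1/2)·R2: [0, 0, 0, 0, 0, 0]
R4 ← R4 − (1/2)·R2: [0, 0, 0, 0, 0, 0]
2 nonzero rows, so rank(A) = 2.
A has 6 columns; by rank–nullity, nullity = 6 − 2 = 4.

4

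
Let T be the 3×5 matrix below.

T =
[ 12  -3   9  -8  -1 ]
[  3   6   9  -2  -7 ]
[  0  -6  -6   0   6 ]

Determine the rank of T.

2

Row reduce to echelon form.
R2 ← R2 − (1/4)·R1: [0, 27/4, 27/4, 0, -27/4]
R3 ← R3 + (8/9)·R2: [0, 0, 0, 0, 0]
Echelon form has 2 nonzero rows, so rank(T) = 2.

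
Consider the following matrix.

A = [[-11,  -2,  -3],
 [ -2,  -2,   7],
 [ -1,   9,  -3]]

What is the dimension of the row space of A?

Row reduce to echelon form.
R2 ← R2 − (2/11)·R1: [0, -18/11, 83/11]
R3 ← R3 − (1/11)·R1: [0, 101/11, -30/11]
R3 ← R3 + (101/18)·R2: [0, 0, 713/18]
Echelon form has 3 nonzero rows, so rank(A) = 3.
The row space has dimension equal to the rank: 3.

3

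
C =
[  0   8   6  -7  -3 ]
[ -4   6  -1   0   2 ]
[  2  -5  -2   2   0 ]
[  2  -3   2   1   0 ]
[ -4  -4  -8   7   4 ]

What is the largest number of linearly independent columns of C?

Row reduce to echelon form.
Swap R1 ↔ R2
R3 ← R3 + (1/2)·R1: [0, -2, -5/2, 2, 1]
R4 ← R4 + (1/2)·R1: [0, 0, 3/2, 1, 1]
R5 ← R5 − R1: [0, -10, -7, 7, 2]
R3 ← R3 + (1/4)·R2: [0, 0, -1, 1/4, 1/4]
R5 ← R5 + (5/4)·R2: [0, 0, 1/2, -7/4, -7/4]
R4 ← R4 + (3/2)·R3: [0, 0, 0, 11/8, 11/8]
R5 ← R5 + (1/2)·R3: [0, 0, 0, -13/8, -13/8]
R5 ← R5 + (13/11)·R4: [0, 0, 0, 0, 0]
Echelon form has 4 nonzero rows, so rank(C) = 4.
The rank gives the maximum number of linearly independent columns: 4.

4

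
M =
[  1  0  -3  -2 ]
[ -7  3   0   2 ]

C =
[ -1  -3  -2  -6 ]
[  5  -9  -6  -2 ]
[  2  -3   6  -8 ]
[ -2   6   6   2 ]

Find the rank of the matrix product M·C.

2

First compute MC:
[[ -3,  -6, -32,  14],
 [ 18,   6,   8,  40]]
Now row reduce the product.
R2 ← R2 + (6)·R1: [0, -30, -184, 124]
2 nonzero rows, so rank(MC) = 2.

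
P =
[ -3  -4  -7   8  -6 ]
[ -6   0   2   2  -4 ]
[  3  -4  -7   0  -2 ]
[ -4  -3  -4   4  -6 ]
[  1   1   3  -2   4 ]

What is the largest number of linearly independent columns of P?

4

Row reduce to echelon form.
R2 ← R2 − (2)·R1: [0, 8, 16, -14, 8]
R3 ← R3 + R1: [0, -8, -14, 8, -8]
R4 ← R4 − (4/3)·R1: [0, 7/3, 16/3, -20/3, 2]
R5 ← R5 + (1/3)·R1: [0, -1/3, 2/3, 2/3, 2]
R3 ← R3 + R2: [0, 0, 2, -6, 0]
R4 ← R4 − (7/24)·R2: [0, 0, 2/3, -31/12, -1/3]
R5 ← R5 + (1/24)·R2: [0, 0, 4/3, 1/12, 7/3]
R4 ← R4 − (1/3)·R3: [0, 0, 0, -7/12, -1/3]
R5 ← R5 − (2/3)·R3: [0, 0, 0, 49/12, 7/3]
R5 ← R5 + (7)·R4: [0, 0, 0, 0, 0]
Echelon form has 4 nonzero rows, so rank(P) = 4.
The rank gives the maximum number of linearly independent columns: 4.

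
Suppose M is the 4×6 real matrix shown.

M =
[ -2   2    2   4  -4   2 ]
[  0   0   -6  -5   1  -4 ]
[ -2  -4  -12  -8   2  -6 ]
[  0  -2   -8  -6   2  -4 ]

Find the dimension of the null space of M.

Row reduce to echelon form.
R3 ← R3 − R1: [0, -6, -14, -12, 6, -8]
Swap R2 ↔ R3
R4 ← R4 − (1/3)·R2: [0, 0, -10/3, -2, 0, -4/3]
R4 ← R4 − (5/9)·R3: [0, 0, 0, 7/9, -5/9, 8/9]
4 nonzero rows, so rank(M) = 4.
M has 6 columns; by rank–nullity, nullity = 6 − 4 = 2.

2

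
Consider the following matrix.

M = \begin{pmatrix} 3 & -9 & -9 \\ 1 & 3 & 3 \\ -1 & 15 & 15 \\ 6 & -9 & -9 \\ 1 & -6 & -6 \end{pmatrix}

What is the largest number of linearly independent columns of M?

Row reduce to echelon form.
R2 ← R2 − (1/3)·R1: [0, 6, 6]
R3 ← R3 + (1/3)·R1: [0, 12, 12]
R4 ← R4 − (2)·R1: [0, 9, 9]
R5 ← R5 − (1/3)·R1: [0, -3, -3]
R3 ← R3 − (2)·R2: [0, 0, 0]
R4 ← R4 − (3/2)·R2: [0, 0, 0]
R5 ← R5 + (1/2)·R2: [0, 0, 0]
Echelon form has 2 nonzero rows, so rank(M) = 2.
The rank gives the maximum number of linearly independent columns: 2.

2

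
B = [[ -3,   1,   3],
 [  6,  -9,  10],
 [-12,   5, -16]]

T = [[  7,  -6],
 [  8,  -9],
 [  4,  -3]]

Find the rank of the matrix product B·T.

2

First compute BT:
[[ -1,   0],
 [ 10,  15],
 [-108,  75]]
Now row reduce the product.
R2 ← R2 + (10)·R1: [0, 15]
R3 ← R3 − (108)·R1: [0, 75]
R3 ← R3 − (5)·R2: [0, 0]
2 nonzero rows, so rank(BT) = 2.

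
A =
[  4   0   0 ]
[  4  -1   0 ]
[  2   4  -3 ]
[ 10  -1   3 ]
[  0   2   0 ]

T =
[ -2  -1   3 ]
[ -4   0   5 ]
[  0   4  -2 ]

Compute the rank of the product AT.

First compute AT:
[[ -8,  -4,  12],
 [ -4,  -4,   7],
 [-20, -14,  32],
 [-16,   2,  19],
 [ -8,   0,  10]]
Now row reduce the product.
R2 ← R2 − (1/2)·R1: [0, -2, 1]
R3 ← R3 − (5/2)·R1: [0, -4, 2]
R4 ← R4 − (2)·R1: [0, 10, -5]
R5 ← R5 − R1: [0, 4, -2]
R3 ← R3 − (2)·R2: [0, 0, 0]
R4 ← R4 + (5)·R2: [0, 0, 0]
R5 ← R5 + (2)·R2: [0, 0, 0]
2 nonzero rows, so rank(AT) = 2.

2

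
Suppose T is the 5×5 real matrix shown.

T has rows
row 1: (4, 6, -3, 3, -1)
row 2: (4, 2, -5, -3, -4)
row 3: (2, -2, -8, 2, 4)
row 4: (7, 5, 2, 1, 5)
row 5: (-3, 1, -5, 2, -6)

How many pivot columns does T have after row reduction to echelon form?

4

Row reduce to echelon form.
R2 ← R2 − R1: [0, -4, -2, -6, -3]
R3 ← R3 − (1/2)·R1: [0, -5, -13/2, 1/2, 9/2]
R4 ← R4 − (7/4)·R1: [0, -11/2, 29/4, -17/4, 27/4]
R5 ← R5 + (3/4)·R1: [0, 11/2, -29/4, 17/4, -27/4]
R3 ← R3 − (5/4)·R2: [0, 0, -4, 8, 33/4]
R4 ← R4 − (11/8)·R2: [0, 0, 10, 4, 87/8]
R5 ← R5 + (11/8)·R2: [0, 0, -10, -4, -87/8]
R4 ← R4 + (5/2)·R3: [0, 0, 0, 24, 63/2]
R5 ← R5 − (5/2)·R3: [0, 0, 0, -24, -63/2]
R5 ← R5 + R4: [0, 0, 0, 0, 0]
Echelon form has 4 nonzero rows, so rank(T) = 4.
Each nonzero row contributes one pivot column: 4 pivot columns.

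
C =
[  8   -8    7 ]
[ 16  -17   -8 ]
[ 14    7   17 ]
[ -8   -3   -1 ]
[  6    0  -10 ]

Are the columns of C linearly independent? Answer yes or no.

yes

Row reduce C to echelon form.
R2 ← R2 − (2)·R1: [0, -1, -22]
R3 ← R3 − (7/4)·R1: [0, 21, 19/4]
R4 ← R4 + R1: [0, -11, 6]
R5 ← R5 − (3/4)·R1: [0, 6, -61/4]
R3 ← R3 + (21)·R2: [0, 0, -1829/4]
R4 ← R4 − (11)·R2: [0, 0, 248]
R5 ← R5 + (6)·R2: [0, 0, -589/4]
R4 ← R4 + (32/59)·R3: [0, 0, 0]
R5 ← R5 − (19/59)·R3: [0, 0, 0]
3 pivots among 3 columns.
Every column is a pivot column, so the columns are linearly independent.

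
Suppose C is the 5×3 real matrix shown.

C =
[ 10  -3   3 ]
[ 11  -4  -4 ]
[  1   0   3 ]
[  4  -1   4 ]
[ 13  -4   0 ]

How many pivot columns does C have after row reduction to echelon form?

3

Row reduce to echelon form.
R2 ← R2 − (11/10)·R1: [0, -7/10, -73/10]
R3 ← R3 − (1/10)·R1: [0, 3/10, 27/10]
R4 ← R4 − (2/5)·R1: [0, 1/5, 14/5]
R5 ← R5 − (13/10)·R1: [0, -1/10, -39/10]
R3 ← R3 + (3/7)·R2: [0, 0, -3/7]
R4 ← R4 + (2/7)·R2: [0, 0, 5/7]
R5 ← R5 − (1/7)·R2: [0, 0, -20/7]
R4 ← R4 + (5/3)·R3: [0, 0, 0]
R5 ← R5 − (20/3)·R3: [0, 0, 0]
Echelon form has 3 nonzero rows, so rank(C) = 3.
Each nonzero row contributes one pivot column: 3 pivot columns.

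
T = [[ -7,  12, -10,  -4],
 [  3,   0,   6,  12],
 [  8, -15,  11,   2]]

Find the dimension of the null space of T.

2

Row reduce to echelon form.
R2 ← R2 + (3/7)·R1: [0, 36/7, 12/7, 72/7]
R3 ← R3 + (8/7)·R1: [0, -9/7, -3/7, -18/7]
R3 ← R3 + (1/4)·R2: [0, 0, 0, 0]
2 nonzero rows, so rank(T) = 2.
T has 4 columns; by rank–nullity, nullity = 4 − 2 = 2.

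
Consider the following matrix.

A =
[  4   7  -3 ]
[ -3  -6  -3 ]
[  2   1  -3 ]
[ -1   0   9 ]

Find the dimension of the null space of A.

Row reduce to echelon form.
R2 ← R2 + (3/4)·R1: [0, -3/4, -21/4]
R3 ← R3 − (1/2)·R1: [0, -5/2, -3/2]
R4 ← R4 + (1/4)·R1: [0, 7/4, 33/4]
R3 ← R3 − (10/3)·R2: [0, 0, 16]
R4 ← R4 + (7/3)·R2: [0, 0, -4]
R4 ← R4 + (1/4)·R3: [0, 0, 0]
3 nonzero rows, so rank(A) = 3.
A has 3 columns; by rank–nullity, nullity = 3 − 3 = 0.

0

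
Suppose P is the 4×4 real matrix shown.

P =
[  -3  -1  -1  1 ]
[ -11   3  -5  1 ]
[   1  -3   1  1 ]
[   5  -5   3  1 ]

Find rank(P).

Row reduce to echelon form.
R2 ← R2 − (11/3)·R1: [0, 20/3, -4/3, -8/3]
R3 ← R3 + (1/3)·R1: [0, -10/3, 2/3, 4/3]
R4 ← R4 + (5/3)·R1: [0, -20/3, 4/3, 8/3]
R3 ← R3 + (1/2)·R2: [0, 0, 0, 0]
R4 ← R4 + R2: [0, 0, 0, 0]
Echelon form has 2 nonzero rows, so rank(P) = 2.

2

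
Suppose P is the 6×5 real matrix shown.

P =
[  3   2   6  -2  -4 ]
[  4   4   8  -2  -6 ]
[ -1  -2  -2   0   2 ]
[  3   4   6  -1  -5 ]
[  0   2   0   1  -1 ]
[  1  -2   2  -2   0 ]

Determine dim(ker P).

3

Row reduce to echelon form.
R2 ← R2 − (4/3)·R1: [0, 4/3, 0, 2/3, -2/3]
R3 ← R3 + (1/3)·R1: [0, -4/3, 0, -2/3, 2/3]
R4 ← R4 − R1: [0, 2, 0, 1, -1]
R6 ← R6 − (1/3)·R1: [0, -8/3, 0, -4/3, 4/3]
R3 ← R3 + R2: [0, 0, 0, 0, 0]
R4 ← R4 − (3/2)·R2: [0, 0, 0, 0, 0]
R5 ← R5 − (3/2)·R2: [0, 0, 0, 0, 0]
R6 ← R6 + (2)·R2: [0, 0, 0, 0, 0]
2 nonzero rows, so rank(P) = 2.
P has 5 columns; by rank–nullity, nullity = 5 − 2 = 3.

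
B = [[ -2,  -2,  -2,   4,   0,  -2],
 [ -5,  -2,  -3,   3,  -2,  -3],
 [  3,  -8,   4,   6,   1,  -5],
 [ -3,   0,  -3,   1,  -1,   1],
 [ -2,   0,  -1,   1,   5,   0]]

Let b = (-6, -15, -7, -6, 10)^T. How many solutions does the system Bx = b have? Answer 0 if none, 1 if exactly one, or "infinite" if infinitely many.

infinite

Row reduce the augmented matrix [B | b].
R2 ← R2 − (5/2)·R1: [0, 3, 2, -7, -2, 2, 0]
R3 ← R3 + (3/2)·R1: [0, -11, 1, 12, 1, -8, -16]
R4 ← R4 − (3/2)·R1: [0, 3, 0, -5, -1, 4, 3]
R5 ← R5 − R1: [0, 2, 1, -3, 5, 2, 16]
R3 ← R3 + (11/3)·R2: [0, 0, 25/3, -41/3, -19/3, -2/3, -16]
R4 ← R4 − R2: [0, 0, -2, 2, 1, 2, 3]
R5 ← R5 − (2/3)·R2: [0, 0, -1/3, 5/3, 19/3, 2/3, 16]
R4 ← R4 + (6/25)·R3: [0, 0, 0, -32/25, -13/25, 46/25, -21/25]
R5 ← R5 + (1/25)·R3: [0, 0, 0, 28/25, 152/25, 16/25, 384/25]
R5 ← R5 + (7/8)·R4: [0, 0, 0, 0, 45/8, 9/4, 117/8]
The echelon form has 5 nonzero rows, and every pivot lies in the first 6 columns, so rank(B) = rank([B|b]) = 5.
The system is consistent.
rank = 5 < 6 unknowns, so there are infinitely many solutions.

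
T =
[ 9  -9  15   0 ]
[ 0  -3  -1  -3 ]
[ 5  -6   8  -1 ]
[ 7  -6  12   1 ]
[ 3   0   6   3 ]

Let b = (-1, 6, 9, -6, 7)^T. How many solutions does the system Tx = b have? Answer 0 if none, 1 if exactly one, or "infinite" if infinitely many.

0

Row reduce the augmented matrix [T | b].
R3 ← R3 − (5/9)·R1: [0, -1, -1/3, -1, 86/9]
R4 ← R4 − (7/9)·R1: [0, 1, 1/3, 1, -47/9]
R5 ← R5 − (1/3)·R1: [0, 3, 1, 3, 22/3]
R3 ← R3 − (1/3)·R2: [0, 0, 0, 0, 68/9]
R4 ← R4 + (1/3)·R2: [0, 0, 0, 0, -29/9]
R5 ← R5 + R2: [0, 0, 0, 0, 40/3]
R4 ← R4 + (29/68)·R3: [0, 0, 0, 0, 0]
R5 ← R5 − (30/17)·R3: [0, 0, 0, 0, 0]
The echelon form has 3 nonzero rows; the last pivot sits in the augmented column, so rank(T) = 2 but rank([T|b]) = 3.
Since the ranks differ, the system is inconsistent.
It has no solutions.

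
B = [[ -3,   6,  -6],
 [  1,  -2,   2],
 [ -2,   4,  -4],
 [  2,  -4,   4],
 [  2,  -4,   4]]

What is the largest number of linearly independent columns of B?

Row reduce to echelon form.
R2 ← R2 + (1/3)·R1: [0, 0, 0]
R3 ← R3 − (2/3)·R1: [0, 0, 0]
R4 ← R4 + (2/3)·R1: [0, 0, 0]
R5 ← R5 + (2/3)·R1: [0, 0, 0]
Echelon form has 1 nonzero row, so rank(B) = 1.
The rank gives the maximum number of linearly independent columns: 1.

1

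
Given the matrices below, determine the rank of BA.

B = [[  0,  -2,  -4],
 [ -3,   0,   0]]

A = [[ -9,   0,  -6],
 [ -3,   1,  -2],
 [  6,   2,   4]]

First compute BA:
[[-18, -10, -12],
 [ 27,   0,  18]]
Now row reduce the product.
R2 ← R2 + (3/2)·R1: [0, -15, 0]
2 nonzero rows, so rank(BA) = 2.

2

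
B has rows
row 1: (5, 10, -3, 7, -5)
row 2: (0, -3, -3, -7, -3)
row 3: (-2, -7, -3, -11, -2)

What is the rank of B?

Row reduce to echelon form.
R3 ← R3 + (2/5)·R1: [0, -3, -21/5, -41/5, -4]
R3 ← R3 − R2: [0, 0, -6/5, -6/5, -1]
Echelon form has 3 nonzero rows, so rank(B) = 3.

3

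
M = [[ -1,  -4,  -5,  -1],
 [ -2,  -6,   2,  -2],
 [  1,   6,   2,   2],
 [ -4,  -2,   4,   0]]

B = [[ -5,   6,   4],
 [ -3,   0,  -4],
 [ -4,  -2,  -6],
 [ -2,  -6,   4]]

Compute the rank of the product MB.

3

First compute MB:
[[ 39,  10,  38],
 [ 24,  -4,  -4],
 [-35, -10, -24],
 [ 10, -32, -32]]
Now row reduce the product.
R2 ← R2 − (8/13)·R1: [0, -132/13, -356/13]
R3 ← R3 + (35/39)·R1: [0, -40/39, 394/39]
R4 ← R4 − (10/39)·R1: [0, -1348/39, -1628/39]
R3 ← R3 − (10/99)·R2: [0, 0, 1274/99]
R4 ← R4 − (337/99)·R2: [0, 0, 5096/99]
R4 ← R4 − (4)·R3: [0, 0, 0]
3 nonzero rows, so rank(MB) = 3.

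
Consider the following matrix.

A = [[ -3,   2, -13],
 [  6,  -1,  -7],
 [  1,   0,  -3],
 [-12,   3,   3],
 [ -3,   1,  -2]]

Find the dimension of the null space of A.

1

Row reduce to echelon form.
R2 ← R2 + (2)·R1: [0, 3, -33]
R3 ← R3 + (1/3)·R1: [0, 2/3, -22/3]
R4 ← R4 − (4)·R1: [0, -5, 55]
R5 ← R5 − R1: [0, -1, 11]
R3 ← R3 − (2/9)·R2: [0, 0, 0]
R4 ← R4 + (5/3)·R2: [0, 0, 0]
R5 ← R5 + (1/3)·R2: [0, 0, 0]
2 nonzero rows, so rank(A) = 2.
A has 3 columns; by rank–nullity, nullity = 3 − 2 = 1.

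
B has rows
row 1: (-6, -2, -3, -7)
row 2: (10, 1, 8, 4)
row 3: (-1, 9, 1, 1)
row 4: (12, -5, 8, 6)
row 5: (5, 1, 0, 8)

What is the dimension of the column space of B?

Row reduce to echelon form.
R2 ← R2 + (5/3)·R1: [0, -7/3, 3, -23/3]
R3 ← R3 − (1/6)·R1: [0, 28/3, 3/2, 13/6]
R4 ← R4 + (2)·R1: [0, -9, 2, -8]
R5 ← R5 + (5/6)·R1: [0, -2/3, -5/2, 13/6]
R3 ← R3 + (4)·R2: [0, 0, 27/2, -57/2]
R4 ← R4 − (27/7)·R2: [0, 0, -67/7, 151/7]
R5 ← R5 − (2/7)·R2: [0, 0, -47/14, 61/14]
R4 ← R4 + (134/189)·R3: [0, 0, 0, 86/63]
R5 ← R5 + (47/189)·R3: [0, 0, 0, -172/63]
R5 ← R5 + (2)·R4: [0, 0, 0, 0]
Echelon form has 4 nonzero rows, so rank(B) = 4.
The column space has dimension equal to the rank: 4.

4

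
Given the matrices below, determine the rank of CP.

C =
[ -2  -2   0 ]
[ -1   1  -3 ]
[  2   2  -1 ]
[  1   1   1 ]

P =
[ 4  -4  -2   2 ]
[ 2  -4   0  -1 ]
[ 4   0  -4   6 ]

2

First compute CP:
[[-12,  16,   4,  -2],
 [-14,   0,  14, -21],
 [  8, -16,   0,  -4],
 [ 10,  -8,  -6,   7]]
Now row reduce the product.
R2 ← R2 − (7/6)·R1: [0, -56/3, 28/3, -56/3]
R3 ← R3 + (2/3)·R1: [0, -16/3, 8/3, -16/3]
R4 ← R4 + (5/6)·R1: [0, 16/3, -8/3, 16/3]
R3 ← R3 − (2/7)·R2: [0, 0, 0, 0]
R4 ← R4 + (2/7)·R2: [0, 0, 0, 0]
2 nonzero rows, so rank(CP) = 2.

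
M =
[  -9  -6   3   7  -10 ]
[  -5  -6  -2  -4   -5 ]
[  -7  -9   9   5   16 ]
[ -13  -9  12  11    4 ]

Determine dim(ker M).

1

Row reduce to echelon form.
R2 ← R2 − (5/9)·R1: [0, -8/3, -11/3, -71/9, 5/9]
R3 ← R3 − (7/9)·R1: [0, -13/3, 20/3, -4/9, 214/9]
R4 ← R4 − (13/9)·R1: [0, -1/3, 23/3, 8/9, 166/9]
R3 ← R3 − (13/8)·R2: [0, 0, 101/8, 99/8, 183/8]
R4 ← R4 − (1/8)·R2: [0, 0, 65/8, 15/8, 147/8]
R4 ← R4 − (65/101)·R3: [0, 0, 0, -615/101, 369/101]
4 nonzero rows, so rank(M) = 4.
M has 5 columns; by rank–nullity, nullity = 5 − 4 = 1.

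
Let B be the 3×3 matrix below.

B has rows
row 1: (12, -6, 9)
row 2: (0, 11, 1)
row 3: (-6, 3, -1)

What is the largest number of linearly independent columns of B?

3

Row reduce to echelon form.
R3 ← R3 + (1/2)·R1: [0, 0, 7/2]
Echelon form has 3 nonzero rows, so rank(B) = 3.
The rank gives the maximum number of linearly independent columns: 3.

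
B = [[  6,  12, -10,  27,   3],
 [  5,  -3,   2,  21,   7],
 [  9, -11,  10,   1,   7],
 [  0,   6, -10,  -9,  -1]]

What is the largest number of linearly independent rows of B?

4

Row reduce to echelon form.
R2 ← R2 − (5/6)·R1: [0, -13, 31/3, -3/2, 9/2]
R3 ← R3 − (3/2)·R1: [0, -29, 25, -79/2, 5/2]
R3 ← R3 − (29/13)·R2: [0, 0, 76/39, -470/13, -98/13]
R4 ← R4 + (6/13)·R2: [0, 0, -68/13, -126/13, 14/13]
R4 ← R4 + (51/19)·R3: [0, 0, 0, -2028/19, -364/19]
Echelon form has 4 nonzero rows, so rank(B) = 4.
The rank gives the maximum number of linearly independent rows: 4.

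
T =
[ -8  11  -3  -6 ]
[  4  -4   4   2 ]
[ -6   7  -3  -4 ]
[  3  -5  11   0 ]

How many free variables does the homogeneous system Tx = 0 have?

1

Row reduce to echelon form.
R2 ← R2 + (1/2)·R1: [0, 3/2, 5/2, -1]
R3 ← R3 − (3/4)·R1: [0, -5/4, -3/4, 1/2]
R4 ← R4 + (3/8)·R1: [0, -7/8, 79/8, -9/4]
R3 ← R3 + (5/6)·R2: [0, 0, 4/3, -1/3]
R4 ← R4 + (7/12)·R2: [0, 0, 34/3, -17/6]
R4 ← R4 − (17/2)·R3: [0, 0, 0, 0]
3 nonzero rows, so rank(T) = 3.
T has 4 columns; by rank–nullity, nullity = 4 − 3 = 1.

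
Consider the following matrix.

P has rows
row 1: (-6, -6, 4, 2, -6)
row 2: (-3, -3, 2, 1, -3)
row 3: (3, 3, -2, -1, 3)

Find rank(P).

1

Row reduce to echelon form.
R2 ← R2 − (1/2)·R1: [0, 0, 0, 0, 0]
R3 ← R3 + (1/2)·R1: [0, 0, 0, 0, 0]
Echelon form has 1 nonzero row, so rank(P) = 1.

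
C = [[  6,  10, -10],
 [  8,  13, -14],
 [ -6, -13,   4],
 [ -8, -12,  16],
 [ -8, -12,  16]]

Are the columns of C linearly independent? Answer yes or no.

no

Row reduce C to echelon form.
R2 ← R2 − (4/3)·R1: [0, -1/3, -2/3]
R3 ← R3 + R1: [0, -3, -6]
R4 ← R4 + (4/3)·R1: [0, 4/3, 8/3]
R5 ← R5 + (4/3)·R1: [0, 4/3, 8/3]
R3 ← R3 − (9)·R2: [0, 0, 0]
R4 ← R4 + (4)·R2: [0, 0, 0]
R5 ← R5 + (4)·R2: [0, 0, 0]
2 pivots among 3 columns.
Only 2 < 3 pivot columns, so the columns are linearly dependent.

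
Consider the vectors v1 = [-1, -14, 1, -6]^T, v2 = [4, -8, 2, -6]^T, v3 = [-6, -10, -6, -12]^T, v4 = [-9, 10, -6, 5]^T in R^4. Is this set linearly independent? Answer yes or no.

Form the matrix with these vectors as rows and row reduce.
R2 ← R2 + (4)·R1: [0, -64, 6, -30]
R3 ← R3 − (6)·R1: [0, 74, -12, 24]
R4 ← R4 − (9)·R1: [0, 136, -15, 59]
R3 ← R3 + (37/32)·R2: [0, 0, -81/16, -171/16]
R4 ← R4 + (17/8)·R2: [0, 0, -9/4, -19/4]
R4 ← R4 − (4/9)·R3: [0, 0, 0, 0]
3 nonzero rows, so the 4 vectors span a space of dimension 3.
Since 3 < 4, the vectors are linearly dependent.

no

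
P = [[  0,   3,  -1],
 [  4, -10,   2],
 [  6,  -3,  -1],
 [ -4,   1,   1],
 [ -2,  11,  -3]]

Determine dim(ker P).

Row reduce to echelon form.
Swap R1 ↔ R2
R3 ← R3 − (3/2)·R1: [0, 12, -4]
R4 ← R4 + R1: [0, -9, 3]
R5 ← R5 + (1/2)·R1: [0, 6, -2]
R3 ← R3 − (4)·R2: [0, 0, 0]
R4 ← R4 + (3)·R2: [0, 0, 0]
R5 ← R5 − (2)·R2: [0, 0, 0]
2 nonzero rows, so rank(P) = 2.
P has 3 columns; by rank–nullity, nullity = 3 − 2 = 1.

1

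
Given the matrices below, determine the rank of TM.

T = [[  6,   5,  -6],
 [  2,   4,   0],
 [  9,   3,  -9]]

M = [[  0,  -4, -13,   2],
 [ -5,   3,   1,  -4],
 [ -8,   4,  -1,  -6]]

2

First compute TM:
[[ 23, -33, -67,  28],
 [-20,   4, -22, -12],
 [ 57, -63, -105,  60]]
Now row reduce the product.
R2 ← R2 + (20/23)·R1: [0, -568/23, -1846/23, 284/23]
R3 ← R3 − (57/23)·R1: [0, 432/23, 1404/23, -216/23]
R3 ← R3 + (54/71)·R2: [0, 0, 0, 0]
2 nonzero rows, so rank(TM) = 2.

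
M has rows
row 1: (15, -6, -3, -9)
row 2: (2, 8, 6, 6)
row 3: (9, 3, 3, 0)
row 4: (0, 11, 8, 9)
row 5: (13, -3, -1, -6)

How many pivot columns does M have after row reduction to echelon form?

Row reduce to echelon form.
R2 ← R2 − (2/15)·R1: [0, 44/5, 32/5, 36/5]
R3 ← R3 − (3/5)·R1: [0, 33/5, 24/5, 27/5]
R5 ← R5 − (13/15)·R1: [0, 11/5, 8/5, 9/5]
R3 ← R3 − (3/4)·R2: [0, 0, 0, 0]
R4 ← R4 − (5/4)·R2: [0, 0, 0, 0]
R5 ← R5 − (1/4)·R2: [0, 0, 0, 0]
Echelon form has 2 nonzero rows, so rank(M) = 2.
Each nonzero row contributes one pivot column: 2 pivot columns.

2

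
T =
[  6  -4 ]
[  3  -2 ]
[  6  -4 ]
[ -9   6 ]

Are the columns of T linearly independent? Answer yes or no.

no

Row reduce T to echelon form.
R2 ← R2 − (1/2)·R1: [0, 0]
R3 ← R3 − R1: [0, 0]
R4 ← R4 + (3/2)·R1: [0, 0]
1 pivot among 2 columns.
Only 1 < 2 pivot columns, so the columns are linearly dependent.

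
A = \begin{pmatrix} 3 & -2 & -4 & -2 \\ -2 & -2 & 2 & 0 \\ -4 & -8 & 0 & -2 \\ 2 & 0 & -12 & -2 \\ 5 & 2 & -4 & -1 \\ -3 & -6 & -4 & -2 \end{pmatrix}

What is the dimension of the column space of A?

3

Row reduce to echelon form.
R2 ← R2 + (2/3)·R1: [0, -10/3, -2/3, -4/3]
R3 ← R3 + (4/3)·R1: [0, -32/3, -16/3, -14/3]
R4 ← R4 − (2/3)·R1: [0, 4/3, -28/3, -2/3]
R5 ← R5 − (5/3)·R1: [0, 16/3, 8/3, 7/3]
R6 ← R6 + R1: [0, -8, -8, -4]
R3 ← R3 − (16/5)·R2: [0, 0, -16/5, -2/5]
R4 ← R4 + (2/5)·R2: [0, 0, -48/5, -6/5]
R5 ← R5 + (8/5)·R2: [0, 0, 8/5, 1/5]
R6 ← R6 − (12/5)·R2: [0, 0, -32/5, -4/5]
R4 ← R4 − (3)·R3: [0, 0, 0, 0]
R5 ← R5 + (1/2)·R3: [0, 0, 0, 0]
R6 ← R6 − (2)·R3: [0, 0, 0, 0]
Echelon form has 3 nonzero rows, so rank(A) = 3.
The column space has dimension equal to the rank: 3.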